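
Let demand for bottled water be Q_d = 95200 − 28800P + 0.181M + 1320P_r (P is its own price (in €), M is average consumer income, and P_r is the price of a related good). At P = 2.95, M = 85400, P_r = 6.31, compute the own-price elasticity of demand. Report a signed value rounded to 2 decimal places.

At the given values, Q_d = 95200 − 28800(2.95) + 0.181(85400) + 1320(6.31) = 34026.6.
∂Q_d/∂P = −28800.
E = (-28800) × (2.95/34026.6) = -2.4968…

-2.50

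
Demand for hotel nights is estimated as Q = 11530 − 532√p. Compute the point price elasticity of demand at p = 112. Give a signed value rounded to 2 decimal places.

-0.48

dQ/dp = −532/(2√p) = -25.1346. At p = 112, Q = 5899.84.
Ed = (dQ/dp)·(p/Q) = (-25.1346) × (112/5899.84) = -0.4771…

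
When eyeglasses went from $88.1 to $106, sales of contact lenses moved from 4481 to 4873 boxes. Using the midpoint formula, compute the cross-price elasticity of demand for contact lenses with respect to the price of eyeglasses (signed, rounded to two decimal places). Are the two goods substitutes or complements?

0.45; substitutes

%ΔQ_{contact lenses} = (4873 − 4481)/avg = 392/4677 = 0.083814…
%ΔP_{eyeglasses} = (106 − 88.1)/avg = 17.9/97.05 = 0.184441…
E_cross = (392/4677) / (17.9/97.05) = 0.4544…
E_cross > 0 ⇒ the goods are substitutes.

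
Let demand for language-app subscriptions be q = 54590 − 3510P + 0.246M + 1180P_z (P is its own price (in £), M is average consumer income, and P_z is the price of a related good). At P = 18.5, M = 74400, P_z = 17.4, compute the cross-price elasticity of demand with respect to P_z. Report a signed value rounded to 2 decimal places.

0.72

At the given values, q = 54590 − 3510(18.5) + 0.246(74400) + 1180(17.4) = 28489.4.
∂q/∂P_z = 1180.
E = (1180) × (17.4/28489.4) = 0.7206…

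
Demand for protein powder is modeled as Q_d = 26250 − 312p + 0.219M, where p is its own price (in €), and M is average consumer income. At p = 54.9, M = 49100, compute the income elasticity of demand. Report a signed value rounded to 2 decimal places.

0.54

At the given values, Q_d = 26250 − 312(54.9) + 0.219(49100) = 19874.1.
∂Q_d/∂M = 0.219.
E = (0.219) × (49100/19874.1) = 0.5410…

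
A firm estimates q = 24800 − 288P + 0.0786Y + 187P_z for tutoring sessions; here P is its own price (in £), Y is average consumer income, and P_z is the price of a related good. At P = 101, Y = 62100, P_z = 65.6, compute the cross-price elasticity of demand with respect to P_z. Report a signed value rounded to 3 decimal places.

0.954

At the given values, q = 24800 − 288(101) + 0.0786(62100) + 187(65.6) = 12860.26.
∂q/∂P_z = 187.
E = (187) × (65.6/12860.26) = 0.95388…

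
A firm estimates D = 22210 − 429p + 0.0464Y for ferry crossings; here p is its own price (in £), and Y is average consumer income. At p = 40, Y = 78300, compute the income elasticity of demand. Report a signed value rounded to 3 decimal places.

At the given values, D = 22210 − 429(40) + 0.0464(78300) = 8683.12.
∂D/∂Y = 0.0464.
E = (0.0464) × (78300/8683.12) = 0.41841…

0.418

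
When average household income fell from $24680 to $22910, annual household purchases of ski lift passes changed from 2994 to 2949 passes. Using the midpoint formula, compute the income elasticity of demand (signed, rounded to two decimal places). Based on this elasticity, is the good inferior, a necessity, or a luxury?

%ΔQ = (2949 − 2994)/[( 2994 + 2949)/2] = -45/2971.5 = -0.015143…
%ΔIncome = (22910 − 24680)/[( 24680 + 22910)/2] = -1770/23795 = -0.074385…
E_income = (-45/2971.5) / (-1770/23795) = 0.2035…
0 < E_income < 1 ⇒ normal good, necessity.

0.20; necessity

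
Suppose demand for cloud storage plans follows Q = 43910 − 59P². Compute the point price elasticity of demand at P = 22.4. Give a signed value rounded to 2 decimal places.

-4.14

dQ/dP = −2·59·P = -2643.2. At P = 22.4, Q = 14306.16.
Ed = (dQ/dP)·(P/Q) = (-2643.2) × (22.4/14306.16) = -4.1386…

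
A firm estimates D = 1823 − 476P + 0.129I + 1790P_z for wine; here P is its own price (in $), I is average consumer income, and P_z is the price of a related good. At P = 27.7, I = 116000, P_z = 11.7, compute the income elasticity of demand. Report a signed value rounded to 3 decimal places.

At the given values, D = 1823 − 476(27.7) + 0.129(116000) + 1790(11.7) = 24544.8.
∂D/∂I = 0.129.
E = (0.129) × (116000/24544.8) = 0.60966…

0.610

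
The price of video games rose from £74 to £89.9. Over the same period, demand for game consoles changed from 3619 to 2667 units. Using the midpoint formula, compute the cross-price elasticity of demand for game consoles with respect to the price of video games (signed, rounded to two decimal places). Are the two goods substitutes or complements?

%ΔQ_{game consoles} = (2667 − 3619)/avg = -952/3143 = -0.302895…
%ΔP_{video games} = (89.9 − 74)/avg = 15.9/81.95 = 0.194020…
E_cross = (-952/3143) / (15.9/81.95) = -1.5611…
E_cross < 0 ⇒ the goods are complements.

-1.56; complements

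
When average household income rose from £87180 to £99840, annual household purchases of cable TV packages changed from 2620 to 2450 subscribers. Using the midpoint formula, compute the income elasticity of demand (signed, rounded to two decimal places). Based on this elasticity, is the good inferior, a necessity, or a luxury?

-0.50; inferior

%ΔQ = (2450 − 2620)/[( 2620 + 2450)/2] = -170/2535 = -0.067061…
%ΔIncome = (99840 − 87180)/[( 87180 + 99840)/2] = 12660/93510 = 0.135386…
E_income = (-170/2535) / (12660/93510) = -0.4953…
E_income < 0 ⇒ inferior good.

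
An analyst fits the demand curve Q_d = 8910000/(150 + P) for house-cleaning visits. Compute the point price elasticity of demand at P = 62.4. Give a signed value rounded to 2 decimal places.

dQ_d/dP = −8910000/(150 + P)² = -197.501. At P = 62.4, Q_d = 41949.2.
Ed = (dQ_d/dP)·(P/Q_d) = (-197.501) × (62.4/41949.2) = -0.2937…

-0.29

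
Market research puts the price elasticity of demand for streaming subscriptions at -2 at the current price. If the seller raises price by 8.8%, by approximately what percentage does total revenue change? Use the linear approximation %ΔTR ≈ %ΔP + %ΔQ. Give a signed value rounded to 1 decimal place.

-8.8%

%ΔQ ≈ Ed × %ΔP = (-2) × (+8.8%) = -17.6000%
%ΔTR ≈ %ΔP + %ΔQ = (+8.8%) + (-17.6000%) = -8.8000%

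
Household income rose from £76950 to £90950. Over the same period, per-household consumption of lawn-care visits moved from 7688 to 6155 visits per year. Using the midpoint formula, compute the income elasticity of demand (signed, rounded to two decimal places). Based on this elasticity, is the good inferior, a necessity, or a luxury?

-1.33; inferior

%ΔQ = (6155 − 7688)/[( 7688 + 6155)/2] = -1533/6921.5 = -0.221483…
%ΔIncome = (90950 − 76950)/[( 76950 + 90950)/2] = 14000/83950 = 0.166765…
E_income = (-1533/6921.5) / (14000/83950) = -1.3281…
E_income < 0 ⇒ inferior good.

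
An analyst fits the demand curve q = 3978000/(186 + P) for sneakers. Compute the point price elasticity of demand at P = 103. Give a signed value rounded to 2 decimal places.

dq/dP = −3978000/(186 + P)² = -47.6287. At P = 103, q = 13764.7.
Ed = (dq/dP)·(P/q) = (-47.6287) × (103/13764.7) = -0.3564…

-0.36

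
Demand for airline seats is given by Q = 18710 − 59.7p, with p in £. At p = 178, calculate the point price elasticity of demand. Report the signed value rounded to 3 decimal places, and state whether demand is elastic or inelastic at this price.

dQ/dp = −59.7. At p = 178, Q = 18710 − 59.7(178) = 8083.4.
Ed = (dQ/dp)·(p/Q) = −59.7 × (178/8083.4) = -1.31462…
|Ed| = 1.315 > 1, so demand is elastic.

-1.315; elastic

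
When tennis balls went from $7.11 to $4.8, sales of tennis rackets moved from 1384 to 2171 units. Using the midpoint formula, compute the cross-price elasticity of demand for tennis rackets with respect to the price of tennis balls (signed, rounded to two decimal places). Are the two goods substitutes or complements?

-1.14; complements

%ΔQ_{tennis rackets} = (2171 − 1384)/avg = 787/1777.5 = 0.442756…
%ΔP_{tennis balls} = (4.8 − 7.11)/avg = -2.31/5.955 = -0.387909…
E_cross = (787/1777.5) / (-2.31/5.955) = -1.1413…
E_cross < 0 ⇒ the goods are complements.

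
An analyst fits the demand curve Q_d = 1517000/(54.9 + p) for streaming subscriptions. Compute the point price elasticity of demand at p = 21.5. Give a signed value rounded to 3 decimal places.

-0.281

dQ_d/dp = −1517000/(54.9 + p)² = -259.896. At p = 21.5, Q_d = 19856.
Ed = (dQ_d/dp)·(p/Q_d) = (-259.896) × (21.5/19856) = -0.28141…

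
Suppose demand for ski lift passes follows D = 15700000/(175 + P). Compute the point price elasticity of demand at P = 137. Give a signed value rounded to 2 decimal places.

dD/dP = −15700000/(175 + P)² = -161.284. At P = 137, D = 50320.5.
Ed = (dD/dP)·(P/D) = (-161.284) × (137/50320.5) = -0.4391…

-0.44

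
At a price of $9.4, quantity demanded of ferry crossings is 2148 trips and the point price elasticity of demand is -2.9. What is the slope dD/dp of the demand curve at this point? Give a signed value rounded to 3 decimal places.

-662.681

Ed = (dD/dp)·(p/D) ⇒ dD/dp = Ed·D/p = (-2.9)·2148/9.4 = -662.68085…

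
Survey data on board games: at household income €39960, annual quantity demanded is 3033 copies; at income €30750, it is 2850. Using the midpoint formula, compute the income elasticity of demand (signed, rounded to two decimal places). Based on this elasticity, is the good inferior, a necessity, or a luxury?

%ΔQ = (2850 − 3033)/[( 3033 + 2850)/2] = -183/2941.5 = -0.062213…
%ΔIncome = (30750 − 39960)/[( 39960 + 30750)/2] = -9210/35355 = -0.260500…
E_income = (-183/2941.5) / (-9210/35355) = 0.2388…
0 < E_income < 1 ⇒ normal good, necessity.

0.24; necessity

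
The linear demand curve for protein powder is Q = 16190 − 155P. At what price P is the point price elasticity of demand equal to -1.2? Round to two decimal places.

56.97

Ed = −155P/(16190 − 155P). Set this equal to -1.2:
155P = 1.2·(16190 − 155P) ⇒ 155P(1 + 1.2) = 1.2·16190
P = 1.2·16190 / (155·2.2) = 56.9736…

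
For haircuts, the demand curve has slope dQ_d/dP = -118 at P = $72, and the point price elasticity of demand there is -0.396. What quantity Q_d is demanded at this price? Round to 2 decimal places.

Ed = (dQ_d/dP)·(P/Q_d) ⇒ Q_d = (dQ_d/dP)·P/Ed = (-118)·72/(-0.396) = 21454.5454…

21454.55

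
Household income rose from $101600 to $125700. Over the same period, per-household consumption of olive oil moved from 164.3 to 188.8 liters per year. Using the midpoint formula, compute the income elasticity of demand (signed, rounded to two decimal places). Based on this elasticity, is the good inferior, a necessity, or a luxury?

0.65; necessity

%ΔQ = (188.8 − 164.3)/[( 164.3 + 188.8)/2] = 24.5/176.55 = 0.138770…
%ΔIncome = (125700 − 101600)/[( 101600 + 125700)/2] = 24100/113650 = 0.212054…
E_income = (24.5/176.55) / (24100/113650) = 0.6544…
0 < E_income < 1 ⇒ normal good, necessity.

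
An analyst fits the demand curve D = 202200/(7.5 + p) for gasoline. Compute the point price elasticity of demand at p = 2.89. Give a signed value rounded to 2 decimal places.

-0.28

dD/dp = −202200/(7.5 + p)² = -1873.05. At p = 2.89, D = 19461.
Ed = (dD/dp)·(p/D) = (-1873.05) × (2.89/19461) = -0.2781…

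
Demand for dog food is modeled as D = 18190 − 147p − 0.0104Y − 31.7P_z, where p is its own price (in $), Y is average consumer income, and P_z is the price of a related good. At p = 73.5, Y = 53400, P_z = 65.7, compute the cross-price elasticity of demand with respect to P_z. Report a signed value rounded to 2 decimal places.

At the given values, D = 18190 − 147(73.5) − 0.0104(53400) − 31.7(65.7) = 4747.45.
∂D/∂P_z = -31.7.
E = (-31.7) × (65.7/4747.45) = -0.4386…

-0.44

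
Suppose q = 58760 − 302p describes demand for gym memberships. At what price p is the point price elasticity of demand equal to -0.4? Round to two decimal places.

55.59

Ed = −302p/(58760 − 302p). Set this equal to -0.4:
302p = 0.4·(58760 − 302p) ⇒ 302p(1 + 0.4) = 0.4·58760
p = 0.4·58760 / (302·1.4) = 55.5912…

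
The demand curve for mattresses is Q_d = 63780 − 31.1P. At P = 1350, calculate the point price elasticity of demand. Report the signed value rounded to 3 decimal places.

-1.926

dQ_d/dP = −31.1. At P = 1350, Q_d = 63780 − 31.1(1350) = 21795.
Ed = (dQ_d/dP)·(P/Q_d) = −31.1 × (1350/21795) = -1.92635…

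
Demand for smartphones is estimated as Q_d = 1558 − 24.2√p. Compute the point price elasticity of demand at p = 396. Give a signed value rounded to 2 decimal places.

-0.22

dQ_d/dp = −24.2/(2√p) = -0.608048. At p = 396, Q_d = 1076.43.
Ed = (dQ_d/dp)·(p/Q_d) = (-0.608048) × (396/1076.43) = -0.2236…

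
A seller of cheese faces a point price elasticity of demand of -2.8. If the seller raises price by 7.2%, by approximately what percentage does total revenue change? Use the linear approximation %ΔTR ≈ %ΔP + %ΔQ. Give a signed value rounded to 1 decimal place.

%ΔQ ≈ Ed × %ΔP = (-2.8) × (+7.2%) = -20.1600%
%ΔTR ≈ %ΔP + %ΔQ = (+7.2%) + (-20.1600%) = -12.9600%

-13.0%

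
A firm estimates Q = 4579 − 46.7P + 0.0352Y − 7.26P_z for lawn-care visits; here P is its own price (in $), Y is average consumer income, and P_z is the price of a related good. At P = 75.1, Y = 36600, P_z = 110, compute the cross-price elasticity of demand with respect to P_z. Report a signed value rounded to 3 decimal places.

At the given values, Q = 4579 − 46.7(75.1) + 0.0352(36600) − 7.26(110) = 1561.55.
∂Q/∂P_z = -7.26.
E = (-7.26) × (110/1561.55) = -0.51141…

-0.511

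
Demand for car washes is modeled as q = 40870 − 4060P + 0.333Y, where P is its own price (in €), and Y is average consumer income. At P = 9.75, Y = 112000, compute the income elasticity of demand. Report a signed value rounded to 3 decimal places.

0.967

At the given values, q = 40870 − 4060(9.75) + 0.333(112000) = 38581.
∂q/∂Y = 0.333.
E = (0.333) × (112000/38581) = 0.96669…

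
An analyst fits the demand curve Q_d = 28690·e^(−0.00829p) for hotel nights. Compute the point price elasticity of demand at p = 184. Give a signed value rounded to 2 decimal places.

-1.53

dQ_d/dp = −0.00829·Q_d = -51.7404. At p = 184, Q_d = 6241.3.
Ed = (dQ_d/dp)·(p/Q_d) = (-51.7404) × (184/6241.3) = -1.5253…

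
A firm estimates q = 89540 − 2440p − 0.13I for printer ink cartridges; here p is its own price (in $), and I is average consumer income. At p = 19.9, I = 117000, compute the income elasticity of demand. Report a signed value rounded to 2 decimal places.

At the given values, q = 89540 − 2440(19.9) − 0.13(117000) = 25774.
∂q/∂I = -0.13.
E = (-0.13) × (117000/25774) = -0.5901…

-0.59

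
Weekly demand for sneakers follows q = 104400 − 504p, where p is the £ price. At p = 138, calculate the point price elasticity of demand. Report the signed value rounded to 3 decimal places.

-1.996

dq/dp = −504. At p = 138, q = 104400 − 504(138) = 34848.
Ed = (dq/dp)·(p/q) = −504 × (138/34848) = -1.99586…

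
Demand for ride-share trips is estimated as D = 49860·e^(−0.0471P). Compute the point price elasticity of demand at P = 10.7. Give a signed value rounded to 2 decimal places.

dD/dP = −0.0471·D = -1418.74. At P = 10.7, D = 30121.8.
Ed = (dD/dP)·(P/D) = (-1418.74) × (10.7/30121.8) = -0.5039…

-0.50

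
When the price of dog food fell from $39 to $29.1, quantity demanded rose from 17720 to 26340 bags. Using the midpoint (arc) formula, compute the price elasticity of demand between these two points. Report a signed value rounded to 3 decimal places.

-1.346

%ΔQ = (26340 − 17720) / [(17720 + 26340)/2] = 8620/22030 = 0.391284…
%ΔP = (29.1 − 39) / [(39 + 29.1)/2] = -9.9/34.05 = -0.290748…
Arc Ed = %ΔQ / %ΔP = (8620/22030) / (-9.9/34.05) = -1.34578…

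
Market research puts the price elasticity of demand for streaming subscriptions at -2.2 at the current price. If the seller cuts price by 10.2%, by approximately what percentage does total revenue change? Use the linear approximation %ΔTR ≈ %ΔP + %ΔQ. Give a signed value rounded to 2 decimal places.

%ΔQ ≈ Ed × %ΔP = (-2.2) × (-10.2%) = +22.4400%
%ΔTR ≈ %ΔP + %ΔQ = (-10.2%) + (+22.4400%) = +12.2400%

+12.24%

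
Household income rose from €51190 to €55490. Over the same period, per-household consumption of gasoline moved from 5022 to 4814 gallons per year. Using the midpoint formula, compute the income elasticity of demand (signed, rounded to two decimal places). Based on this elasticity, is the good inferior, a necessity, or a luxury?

-0.52; inferior

%ΔQ = (4814 − 5022)/[( 5022 + 4814)/2] = -208/4918 = -0.042293…
%ΔIncome = (55490 − 51190)/[( 51190 + 55490)/2] = 4300/53340 = 0.080614…
E_income = (-208/4918) / (4300/53340) = -0.5246…
E_income < 0 ⇒ inferior good.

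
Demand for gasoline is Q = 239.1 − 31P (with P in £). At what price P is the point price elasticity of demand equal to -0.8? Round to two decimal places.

Ed = −31P/(239.1 − 31P). Set this equal to -0.8:
31P = 0.8·(239.1 − 31P) ⇒ 31P(1 + 0.8) = 0.8·239.1
P = 0.8·239.1 / (31·1.8) = 3.4279…

3.43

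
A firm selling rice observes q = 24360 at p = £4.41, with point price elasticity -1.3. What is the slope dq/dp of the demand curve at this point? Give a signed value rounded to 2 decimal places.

-7180.95

Ed = (dq/dp)·(p/q) ⇒ dq/dp = Ed·q/p = (-1.3)·24360/4.41 = -7180.9523…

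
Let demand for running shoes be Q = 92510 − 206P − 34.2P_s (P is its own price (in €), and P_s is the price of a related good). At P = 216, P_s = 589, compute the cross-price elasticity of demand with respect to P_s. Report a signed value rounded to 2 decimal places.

At the given values, Q = 92510 − 206(216) − 34.2(589) = 27870.2.
∂Q/∂P_s = -34.2.
E = (-34.2) × (589/27870.2) = -0.7227…

-0.72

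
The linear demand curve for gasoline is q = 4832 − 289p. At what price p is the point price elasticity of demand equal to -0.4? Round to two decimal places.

Ed = −289p/(4832 − 289p). Set this equal to -0.4:
289p = 0.4·(4832 − 289p) ⇒ 289p(1 + 0.4) = 0.4·4832
p = 0.4·4832 / (289·1.4) = 4.7770…

4.78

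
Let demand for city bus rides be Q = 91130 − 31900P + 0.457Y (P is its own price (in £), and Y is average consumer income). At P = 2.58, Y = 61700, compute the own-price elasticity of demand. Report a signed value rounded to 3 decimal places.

At the given values, Q = 91130 − 31900(2.58) + 0.457(61700) = 37024.9.
∂Q/∂P = −31900.
E = (-31900) × (2.58/37024.9) = -2.22288…

-2.223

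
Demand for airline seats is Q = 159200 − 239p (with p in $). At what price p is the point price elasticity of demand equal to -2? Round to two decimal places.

Ed = −239p/(159200 − 239p). Set this equal to -2:
239p = 2·(159200 − 239p) ⇒ 239p(1 + 2) = 2·159200
p = 2·159200 / (239·3) = 444.0725…

444.07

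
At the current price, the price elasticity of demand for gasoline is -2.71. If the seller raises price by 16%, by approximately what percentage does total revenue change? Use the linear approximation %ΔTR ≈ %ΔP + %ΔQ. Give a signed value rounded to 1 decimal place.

-27.4%

%ΔQ ≈ Ed × %ΔP = (-2.71) × (+16%) = -43.3600%
%ΔTR ≈ %ΔP + %ΔQ = (+16%) + (-43.3600%) = -27.3600%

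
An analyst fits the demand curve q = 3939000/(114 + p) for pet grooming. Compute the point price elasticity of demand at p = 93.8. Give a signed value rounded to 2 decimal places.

-0.45

dq/dp = −3939000/(114 + p)² = -91.221. At p = 93.8, q = 18955.7.
Ed = (dq/dp)·(p/q) = (-91.221) × (93.8/18955.7) = -0.4513…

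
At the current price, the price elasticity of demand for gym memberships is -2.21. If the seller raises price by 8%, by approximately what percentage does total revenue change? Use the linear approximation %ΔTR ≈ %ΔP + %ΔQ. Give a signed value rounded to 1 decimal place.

%ΔQ ≈ Ed × %ΔP = (-2.21) × (+8%) = -17.6800%
%ΔTR ≈ %ΔP + %ΔQ = (+8%) + (-17.6800%) = -9.6800%

-9.7%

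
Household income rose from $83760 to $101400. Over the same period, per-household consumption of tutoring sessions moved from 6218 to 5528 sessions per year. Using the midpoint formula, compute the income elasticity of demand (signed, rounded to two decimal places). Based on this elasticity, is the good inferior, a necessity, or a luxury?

-0.62; inferior

%ΔQ = (5528 − 6218)/[( 6218 + 5528)/2] = -690/5873 = -0.117486…
%ΔIncome = (101400 − 83760)/[( 83760 + 101400)/2] = 17640/92580 = 0.190537…
E_income = (-690/5873) / (17640/92580) = -0.6166…
E_income < 0 ⇒ inferior good.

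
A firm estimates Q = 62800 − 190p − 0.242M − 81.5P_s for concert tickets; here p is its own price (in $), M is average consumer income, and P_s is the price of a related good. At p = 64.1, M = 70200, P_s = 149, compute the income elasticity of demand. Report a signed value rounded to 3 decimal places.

-0.791

At the given values, Q = 62800 − 190(64.1) − 0.242(70200) − 81.5(149) = 21489.1.
∂Q/∂M = -0.242.
E = (-0.242) × (70200/21489.1) = -0.79055…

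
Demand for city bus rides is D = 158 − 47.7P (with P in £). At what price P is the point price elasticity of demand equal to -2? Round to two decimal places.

Ed = −47.7P/(158 − 47.7P). Set this equal to -2:
47.7P = 2·(158 − 47.7P) ⇒ 47.7P(1 + 2) = 2·158
P = 2·158 / (47.7·3) = 2.2082…

2.21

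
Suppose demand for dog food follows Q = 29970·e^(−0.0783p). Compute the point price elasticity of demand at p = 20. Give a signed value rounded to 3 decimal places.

-1.566

dQ/dp = −0.0783·Q = -490.166. At p = 20, Q = 6260.1.
Ed = (dQ/dp)·(p/Q) = (-490.166) × (20/6260.1) = -1.566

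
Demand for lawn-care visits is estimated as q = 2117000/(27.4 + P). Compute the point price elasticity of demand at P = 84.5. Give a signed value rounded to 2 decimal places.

dq/dP = −2117000/(27.4 + P)² = -169.068. At P = 84.5, q = 18918.7.
Ed = (dq/dP)·(P/q) = (-169.068) × (84.5/18918.7) = -0.7551…

-0.76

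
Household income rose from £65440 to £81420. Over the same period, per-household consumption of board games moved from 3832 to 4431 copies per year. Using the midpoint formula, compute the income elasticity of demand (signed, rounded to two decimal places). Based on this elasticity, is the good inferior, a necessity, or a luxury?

%ΔQ = (4431 − 3832)/[( 3832 + 4431)/2] = 599/4131.5 = 0.144983…
%ΔIncome = (81420 − 65440)/[( 65440 + 81420)/2] = 15980/73430 = 0.217622…
E_income = (599/4131.5) / (15980/73430) = 0.6662…
0 < E_income < 1 ⇒ normal good, necessity.

0.67; necessity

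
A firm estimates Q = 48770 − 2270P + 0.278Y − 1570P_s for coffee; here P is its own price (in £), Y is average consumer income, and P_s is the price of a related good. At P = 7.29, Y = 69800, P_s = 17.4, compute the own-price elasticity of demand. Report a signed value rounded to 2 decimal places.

At the given values, Q = 48770 − 2270(7.29) + 0.278(69800) − 1570(17.4) = 24308.1.
∂Q/∂P = −2270.
E = (-2270) × (7.29/24308.1) = -0.6807…

-0.68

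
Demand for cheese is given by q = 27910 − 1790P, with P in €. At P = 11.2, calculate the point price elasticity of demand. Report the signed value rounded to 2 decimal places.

dq/dP = −1790. At P = 11.2, q = 27910 − 1790(11.2) = 7862.
Ed = (dq/dP)·(P/q) = −1790 × (11.2/7862) = -2.5499…

-2.55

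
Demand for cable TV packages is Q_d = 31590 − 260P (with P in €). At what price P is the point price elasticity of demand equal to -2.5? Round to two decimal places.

86.79

Ed = −260P/(31590 − 260P). Set this equal to -2.5:
260P = 2.5·(31590 − 260P) ⇒ 260P(1 + 2.5) = 2.5·31590
P = 2.5·31590 / (260·3.5) = 86.7857…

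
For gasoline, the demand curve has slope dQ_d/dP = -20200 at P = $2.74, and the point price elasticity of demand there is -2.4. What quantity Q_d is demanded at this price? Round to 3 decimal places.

Ed = (dQ_d/dP)·(P/Q_d) ⇒ Q_d = (dQ_d/dP)·P/Ed = (-20200)·2.74/(-2.4) = 23061.66666…

23061.667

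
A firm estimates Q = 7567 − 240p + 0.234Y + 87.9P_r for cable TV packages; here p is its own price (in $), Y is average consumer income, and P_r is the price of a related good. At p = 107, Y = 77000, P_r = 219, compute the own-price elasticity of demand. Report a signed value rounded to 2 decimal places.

At the given values, Q = 7567 − 240(107) + 0.234(77000) + 87.9(219) = 19155.1.
∂Q/∂p = −240.
E = (-240) × (107/19155.1) = -1.3406…

-1.34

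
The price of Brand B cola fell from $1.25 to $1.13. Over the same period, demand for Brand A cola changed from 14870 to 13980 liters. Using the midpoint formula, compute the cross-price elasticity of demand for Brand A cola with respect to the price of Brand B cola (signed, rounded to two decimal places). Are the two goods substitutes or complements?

0.61; substitutes

%ΔQ_{Brand A cola} = (13980 − 14870)/avg = -890/14425 = -0.061698…
%ΔP_{Brand B cola} = (1.13 − 1.25)/avg = -0.12/1.19 = -0.100840…
E_cross = (-890/14425) / (-0.12/1.19) = 0.6118…
E_cross > 0 ⇒ the goods are substitutes.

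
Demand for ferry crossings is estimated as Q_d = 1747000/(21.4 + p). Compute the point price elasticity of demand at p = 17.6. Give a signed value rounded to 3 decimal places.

dQ_d/dp = −1747000/(21.4 + p)² = -1148.59. At p = 17.6, Q_d = 44794.9.
Ed = (dQ_d/dp)·(p/Q_d) = (-1148.59) × (17.6/44794.9) = -0.45128…

-0.451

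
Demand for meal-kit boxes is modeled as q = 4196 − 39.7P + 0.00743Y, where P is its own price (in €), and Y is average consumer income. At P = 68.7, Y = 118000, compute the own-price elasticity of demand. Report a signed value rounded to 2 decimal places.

-1.16

At the given values, q = 4196 − 39.7(68.7) + 0.00743(118000) = 2345.35.
∂q/∂P = −39.7.
E = (-39.7) × (68.7/2345.35) = -1.1628…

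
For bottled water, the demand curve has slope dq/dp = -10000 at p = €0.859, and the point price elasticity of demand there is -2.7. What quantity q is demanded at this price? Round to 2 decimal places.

3181.48

Ed = (dq/dp)·(p/q) ⇒ q = (dq/dp)·p/Ed = (-10000)·0.859/(-2.7) = 3181.4814…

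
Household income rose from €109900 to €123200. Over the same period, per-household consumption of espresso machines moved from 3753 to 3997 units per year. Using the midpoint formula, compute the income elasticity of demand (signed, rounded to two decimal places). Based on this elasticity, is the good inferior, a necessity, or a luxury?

%ΔQ = (3997 − 3753)/[( 3753 + 3997)/2] = 244/3875 = 0.062967…
%ΔIncome = (123200 − 109900)/[( 109900 + 123200)/2] = 13300/116550 = 0.114114…
E_income = (244/3875) / (13300/116550) = 0.5517…
0 < E_income < 1 ⇒ normal good, necessity.

0.55; necessity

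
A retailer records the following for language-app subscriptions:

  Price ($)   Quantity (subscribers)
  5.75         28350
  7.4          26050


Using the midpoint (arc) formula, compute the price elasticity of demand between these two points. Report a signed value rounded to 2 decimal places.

%ΔQ = (26050 − 28350) / [(28350 + 26050)/2] = -2300/27200 = -0.084558…
%ΔP = (7.4 − 5.75) / [(5.75 + 7.4)/2] = 1.65/6.575 = 0.250950…
Arc Ed = %ΔQ / %ΔP = (-2300/27200) / (1.65/6.575) = -0.3369…

-0.34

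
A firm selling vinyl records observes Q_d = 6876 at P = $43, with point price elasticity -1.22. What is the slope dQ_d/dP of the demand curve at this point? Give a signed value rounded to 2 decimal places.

-195.09

Ed = (dQ_d/dP)·(P/Q_d) ⇒ dQ_d/dP = Ed·Q_d/P = (-1.22)·6876/43 = -195.0865…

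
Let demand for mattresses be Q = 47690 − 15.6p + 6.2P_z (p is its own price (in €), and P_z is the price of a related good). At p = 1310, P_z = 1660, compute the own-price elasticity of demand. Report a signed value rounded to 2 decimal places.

At the given values, Q = 47690 − 15.6(1310) + 6.2(1660) = 37546.
∂Q/∂p = −15.6.
E = (-15.6) × (1310/37546) = -0.5442…

-0.54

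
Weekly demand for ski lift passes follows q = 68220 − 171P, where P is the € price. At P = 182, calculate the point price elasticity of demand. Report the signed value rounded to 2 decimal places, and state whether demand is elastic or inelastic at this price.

-0.84; inelastic

dq/dP = −171. At P = 182, q = 68220 − 171(182) = 37098.
Ed = (dq/dP)·(P/q) = −171 × (182/37098) = -0.8389…
|Ed| = 0.84 < 1, so demand is inelastic.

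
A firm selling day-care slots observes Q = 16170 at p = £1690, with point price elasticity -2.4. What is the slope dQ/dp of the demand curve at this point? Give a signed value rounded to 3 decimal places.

-22.963

Ed = (dQ/dp)·(p/Q) ⇒ dQ/dp = Ed·Q/p = (-2.4)·16170/1690 = -22.96331…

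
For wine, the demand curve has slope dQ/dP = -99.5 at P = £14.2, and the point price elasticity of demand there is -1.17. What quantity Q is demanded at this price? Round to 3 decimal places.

1207.607

Ed = (dQ/dP)·(P/Q) ⇒ Q = (dQ/dP)·P/Ed = (-99.5)·14.2/(-1.17) = 1207.60683…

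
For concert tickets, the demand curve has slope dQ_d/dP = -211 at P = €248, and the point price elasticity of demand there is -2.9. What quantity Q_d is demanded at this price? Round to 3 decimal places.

Ed = (dQ_d/dP)·(P/Q_d) ⇒ Q_d = (dQ_d/dP)·P/Ed = (-211)·248/(-2.9) = 18044.13793…

18044.138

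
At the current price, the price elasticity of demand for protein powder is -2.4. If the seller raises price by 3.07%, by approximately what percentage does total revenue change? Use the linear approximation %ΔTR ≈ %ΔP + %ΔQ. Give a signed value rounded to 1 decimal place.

%ΔQ ≈ Ed × %ΔP = (-2.4) × (+3.07%) = -7.3680%
%ΔTR ≈ %ΔP + %ΔQ = (+3.07%) + (-7.3680%) = -4.2980%

-4.3%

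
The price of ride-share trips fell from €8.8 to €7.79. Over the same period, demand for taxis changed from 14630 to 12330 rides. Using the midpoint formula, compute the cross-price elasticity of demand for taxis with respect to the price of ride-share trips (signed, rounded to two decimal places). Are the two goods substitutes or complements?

%ΔQ_{taxis} = (12330 − 14630)/avg = -2300/13480 = -0.170623…
%ΔP_{ride-share trips} = (7.79 − 8.8)/avg = -1.01/8.295 = -0.121760…
E_cross = (-2300/13480) / (-1.01/8.295) = 1.4013…
E_cross > 0 ⇒ the goods are substitutes.

1.40; substitutes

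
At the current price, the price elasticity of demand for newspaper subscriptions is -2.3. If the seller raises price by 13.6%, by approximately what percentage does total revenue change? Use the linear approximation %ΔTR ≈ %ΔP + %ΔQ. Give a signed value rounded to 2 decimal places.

%ΔQ ≈ Ed × %ΔP = (-2.3) × (+13.6%) = -31.2800%
%ΔTR ≈ %ΔP + %ΔQ = (+13.6%) + (-31.2800%) = -17.6800%

-17.68%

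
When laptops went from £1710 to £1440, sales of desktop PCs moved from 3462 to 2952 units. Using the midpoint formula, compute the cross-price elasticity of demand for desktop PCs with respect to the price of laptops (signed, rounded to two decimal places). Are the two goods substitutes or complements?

0.93; substitutes

%ΔQ_{desktop PCs} = (2952 − 3462)/avg = -510/3207 = -0.159027…
%ΔP_{laptops} = (1440 − 1710)/avg = -270/1575 = -0.171428…
E_cross = (-510/3207) / (-270/1575) = 0.9276…
E_cross > 0 ⇒ the goods are substitutes.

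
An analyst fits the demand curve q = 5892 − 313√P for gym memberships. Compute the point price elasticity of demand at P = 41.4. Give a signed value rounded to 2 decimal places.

dq/dP = −313/(2√P) = -24.3228. At P = 41.4, q = 3878.07.
Ed = (dq/dP)·(P/q) = (-24.3228) × (41.4/3878.07) = -0.2596…

-0.26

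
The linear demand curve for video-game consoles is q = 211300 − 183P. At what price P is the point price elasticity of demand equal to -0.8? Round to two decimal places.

513.18

Ed = −183P/(211300 − 183P). Set this equal to -0.8:
183P = 0.8·(211300 − 183P) ⇒ 183P(1 + 0.8) = 0.8·211300
P = 0.8·211300 / (183·1.8) = 513.1754…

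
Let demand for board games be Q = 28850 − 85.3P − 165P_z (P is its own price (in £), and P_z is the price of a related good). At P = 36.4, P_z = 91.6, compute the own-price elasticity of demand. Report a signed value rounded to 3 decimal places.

-0.292

At the given values, Q = 28850 − 85.3(36.4) − 165(91.6) = 10631.08.
∂Q/∂P = −85.3.
E = (-85.3) × (36.4/10631.08) = -0.29206…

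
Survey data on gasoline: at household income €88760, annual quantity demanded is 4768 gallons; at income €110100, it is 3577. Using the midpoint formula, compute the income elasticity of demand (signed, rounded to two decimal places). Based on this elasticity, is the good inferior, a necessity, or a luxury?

-1.33; inferior

%ΔQ = (3577 − 4768)/[( 4768 + 3577)/2] = -1191/4172.5 = -0.285440…
%ΔIncome = (110100 − 88760)/[( 88760 + 110100)/2] = 21340/99430 = 0.214623…
E_income = (-1191/4172.5) / (21340/99430) = -1.3299…
E_income < 0 ⇒ inferior good.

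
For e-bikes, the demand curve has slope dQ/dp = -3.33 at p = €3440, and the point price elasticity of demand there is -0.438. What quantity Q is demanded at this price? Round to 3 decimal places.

26153.425

Ed = (dQ/dp)·(p/Q) ⇒ Q = (dQ/dp)·p/Ed = (-3.33)·3440/(-0.438) = 26153.42465…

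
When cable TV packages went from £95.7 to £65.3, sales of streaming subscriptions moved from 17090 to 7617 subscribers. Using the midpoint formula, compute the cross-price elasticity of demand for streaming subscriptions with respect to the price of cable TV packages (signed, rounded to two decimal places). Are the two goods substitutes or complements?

2.03; substitutes

%ΔQ_{streaming subscriptions} = (7617 − 17090)/avg = -9473/12353.5 = -0.766827…
%ΔP_{cable TV packages} = (65.3 − 95.7)/avg = -30.4/80.5 = -0.377639…
E_cross = (-9473/12353.5) / (-30.4/80.5) = 2.0305…
E_cross > 0 ⇒ the goods are substitutes.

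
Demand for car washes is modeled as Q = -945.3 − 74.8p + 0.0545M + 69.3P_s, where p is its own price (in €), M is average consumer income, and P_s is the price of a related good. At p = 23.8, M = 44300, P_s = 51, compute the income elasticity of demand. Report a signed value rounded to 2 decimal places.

At the given values, Q = -945.3 − 74.8(23.8) + 0.0545(44300) + 69.3(51) = 3223.11.
∂Q/∂M = 0.0545.
E = (0.0545) × (44300/3223.11) = 0.7490…

0.75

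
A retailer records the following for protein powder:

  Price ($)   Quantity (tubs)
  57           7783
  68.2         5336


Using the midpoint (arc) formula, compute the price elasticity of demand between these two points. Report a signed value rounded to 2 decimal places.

-2.09

%ΔQ = (5336 − 7783) / [(7783 + 5336)/2] = -2447/6559.5 = -0.373046…
%ΔP = (68.2 − 57) / [(57 + 68.2)/2] = 11.2/62.6 = 0.178913…
Arc Ed = %ΔQ / %ΔP = (-2447/6559.5) / (11.2/62.6) = -2.0850…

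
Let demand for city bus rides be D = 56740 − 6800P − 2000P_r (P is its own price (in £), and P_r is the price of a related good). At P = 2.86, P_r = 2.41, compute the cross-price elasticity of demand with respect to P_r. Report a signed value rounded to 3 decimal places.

At the given values, D = 56740 − 6800(2.86) − 2000(2.41) = 32472.
∂D/∂P_r = -2000.
E = (-2000) × (2.41/32472) = -0.14843…

-0.148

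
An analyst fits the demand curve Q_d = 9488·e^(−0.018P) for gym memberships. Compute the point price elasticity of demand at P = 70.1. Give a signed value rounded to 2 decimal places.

-1.26

dQ_d/dP = −0.018·Q_d = -48.3564. At P = 70.1, Q_d = 2686.47.
Ed = (dQ_d/dP)·(P/Q_d) = (-48.3564) × (70.1/2686.47) = -1.2618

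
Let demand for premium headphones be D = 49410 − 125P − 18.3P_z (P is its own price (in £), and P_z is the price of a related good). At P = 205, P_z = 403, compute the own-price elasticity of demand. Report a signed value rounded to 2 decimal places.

-1.56

At the given values, D = 49410 − 125(205) − 18.3(403) = 16410.1.
∂D/∂P = −125.
E = (-125) × (205/16410.1) = -1.5615…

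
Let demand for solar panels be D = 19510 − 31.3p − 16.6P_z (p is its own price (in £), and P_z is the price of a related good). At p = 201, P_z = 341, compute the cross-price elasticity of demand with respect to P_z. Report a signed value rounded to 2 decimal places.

At the given values, D = 19510 − 31.3(201) − 16.6(341) = 7558.1.
∂D/∂P_z = -16.6.
E = (-16.6) × (341/7558.1) = -0.7489…

-0.75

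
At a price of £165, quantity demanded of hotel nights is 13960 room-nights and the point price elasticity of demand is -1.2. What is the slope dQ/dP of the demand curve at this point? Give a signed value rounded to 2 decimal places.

-101.53

Ed = (dQ/dP)·(P/Q) ⇒ dQ/dP = Ed·Q/P = (-1.2)·13960/165 = -101.5272…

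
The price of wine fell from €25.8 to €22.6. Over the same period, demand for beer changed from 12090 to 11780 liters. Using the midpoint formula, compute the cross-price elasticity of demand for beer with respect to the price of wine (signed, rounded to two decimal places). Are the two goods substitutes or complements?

0.20; substitutes

%ΔQ_{beer} = (11780 − 12090)/avg = -310/11935 = -0.025974…
%ΔP_{wine} = (22.6 − 25.8)/avg = -3.2/24.2 = -0.132231…
E_cross = (-310/11935) / (-3.2/24.2) = 0.1964…
E_cross > 0 ⇒ the goods are substitutes.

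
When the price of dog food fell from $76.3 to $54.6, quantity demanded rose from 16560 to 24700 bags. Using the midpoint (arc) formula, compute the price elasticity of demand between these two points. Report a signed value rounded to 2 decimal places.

%ΔQ = (24700 − 16560) / [(16560 + 24700)/2] = 8140/20630 = 0.394571…
%ΔP = (54.6 − 76.3) / [(76.3 + 54.6)/2] = -21.7/65.45 = -0.331550…
Arc Ed = %ΔQ / %ΔP = (8140/20630) / (-21.7/65.45) = -1.1900…

-1.19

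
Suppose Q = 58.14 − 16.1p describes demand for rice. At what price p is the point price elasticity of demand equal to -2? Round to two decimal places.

Ed = −16.1p/(58.14 − 16.1p). Set this equal to -2:
16.1p = 2·(58.14 − 16.1p) ⇒ 16.1p(1 + 2) = 2·58.14
p = 2·58.14 / (16.1·3) = 2.4074…

2.41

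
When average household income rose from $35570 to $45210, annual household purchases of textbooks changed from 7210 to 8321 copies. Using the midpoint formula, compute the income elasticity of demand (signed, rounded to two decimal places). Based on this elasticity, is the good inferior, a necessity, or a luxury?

%ΔQ = (8321 − 7210)/[( 7210 + 8321)/2] = 1111/7765.5 = 0.143068…
%ΔIncome = (45210 − 35570)/[( 35570 + 45210)/2] = 9640/40390 = 0.238672…
E_income = (1111/7765.5) / (9640/40390) = 0.5994…
0 < E_income < 1 ⇒ normal good, necessity.

0.60; necessity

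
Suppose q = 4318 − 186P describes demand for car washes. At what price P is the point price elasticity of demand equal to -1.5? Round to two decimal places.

13.93

Ed = −186P/(4318 − 186P). Set this equal to -1.5:
186P = 1.5·(4318 − 186P) ⇒ 186P(1 + 1.5) = 1.5·4318
P = 1.5·4318 / (186·2.5) = 13.9290…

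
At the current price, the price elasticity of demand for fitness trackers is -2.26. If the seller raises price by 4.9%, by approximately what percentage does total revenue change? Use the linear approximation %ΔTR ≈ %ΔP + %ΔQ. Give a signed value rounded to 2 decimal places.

%ΔQ ≈ Ed × %ΔP = (-2.26) × (+4.9%) = -11.0740%
%ΔTR ≈ %ΔP + %ΔQ = (+4.9%) + (-11.0740%) = -6.1740%

-6.17%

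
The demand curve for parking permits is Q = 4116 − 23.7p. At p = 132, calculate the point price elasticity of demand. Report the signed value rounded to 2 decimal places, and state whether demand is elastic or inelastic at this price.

-3.17; elastic

dQ/dp = −23.7. At p = 132, Q = 4116 − 23.7(132) = 987.6.
Ed = (dQ/dp)·(p/Q) = −23.7 × (132/987.6) = -3.1676…
|Ed| = 3.17 > 1, so demand is elastic.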